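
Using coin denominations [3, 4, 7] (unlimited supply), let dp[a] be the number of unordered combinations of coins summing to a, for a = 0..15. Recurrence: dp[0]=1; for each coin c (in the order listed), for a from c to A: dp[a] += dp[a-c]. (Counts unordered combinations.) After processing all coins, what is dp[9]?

1

after  coin     0     1     2     3     4     5     6     7     8     9    10    11    12    13    14    15
          3     1     0     0     1     0     0     1     0     0     1     0     0     1     0     0     1
          4     1     0     0     1     1     0     1     1     1     1     1     1     2     1     1     2
          7     1     0     0     1     1     0     1     2     1     1     2     2     2     2     3     3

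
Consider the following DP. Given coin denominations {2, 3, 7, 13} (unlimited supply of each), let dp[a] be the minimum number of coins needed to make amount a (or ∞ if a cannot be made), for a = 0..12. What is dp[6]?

2

 a  0  1  2  3  4  5  6  7  8  9 10 11 12
dp  0  -  1  1  2  2  2  1  3  2  2  3  3
(- denotes ∞ / unreachable)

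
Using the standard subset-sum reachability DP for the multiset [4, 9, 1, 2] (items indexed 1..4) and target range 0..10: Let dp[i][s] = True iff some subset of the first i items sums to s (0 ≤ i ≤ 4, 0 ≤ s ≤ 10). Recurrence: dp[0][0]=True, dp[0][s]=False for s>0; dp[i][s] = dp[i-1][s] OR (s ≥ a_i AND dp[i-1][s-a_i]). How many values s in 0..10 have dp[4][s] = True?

10

i\s   0   1   2   3   4   5   6   7   8   9  10
  0   T   F   F   F   F   F   F   F   F   F   F
  1   T   F   F   F   T   F   F   F   F   F   F
  2   T   F   F   F   T   F   F   F   F   T   F
  3   T   T   F   F   T   T   F   F   F   T   T
  4   T   T   T   T   T   T   T   T   F   T   T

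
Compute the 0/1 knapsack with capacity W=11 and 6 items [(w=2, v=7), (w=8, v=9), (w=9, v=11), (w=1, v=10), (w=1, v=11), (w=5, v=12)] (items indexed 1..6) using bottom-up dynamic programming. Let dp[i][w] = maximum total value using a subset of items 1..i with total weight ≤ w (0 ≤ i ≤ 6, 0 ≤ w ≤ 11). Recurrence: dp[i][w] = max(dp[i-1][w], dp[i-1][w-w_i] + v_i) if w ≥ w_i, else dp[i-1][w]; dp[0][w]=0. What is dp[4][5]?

17

i\w   0   1   2   3   4   5   6   7   8   9  10  11
  0   0   0   0   0   0   0   0   0   0   0   0   0
  1   0   0   7   7   7   7   7   7   7   7   7   7
  2   0   0   7   7   7   7   7   7   9   9  16  16
  3   0   0   7   7   7   7   7   7   9  11  16  18
  4   0  10  10  17  17  17  17  17  17  19  21  26
  5   0  11  21  21  28  28  28  28  28  28  30  32
  6   0  11  21  21  28  28  28  33  33  40  40  40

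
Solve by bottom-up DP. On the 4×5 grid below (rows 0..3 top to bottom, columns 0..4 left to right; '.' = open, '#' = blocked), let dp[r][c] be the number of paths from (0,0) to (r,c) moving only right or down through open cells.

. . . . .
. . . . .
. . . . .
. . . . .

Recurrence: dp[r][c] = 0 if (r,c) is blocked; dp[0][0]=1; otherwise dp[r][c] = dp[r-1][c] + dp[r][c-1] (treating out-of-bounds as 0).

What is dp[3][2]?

10

r\c   0   1   2   3   4
  0   1   1   1   1   1
  1   1   2   3   4   5
  2   1   3   6  10  15
  3   1   4  10  20  35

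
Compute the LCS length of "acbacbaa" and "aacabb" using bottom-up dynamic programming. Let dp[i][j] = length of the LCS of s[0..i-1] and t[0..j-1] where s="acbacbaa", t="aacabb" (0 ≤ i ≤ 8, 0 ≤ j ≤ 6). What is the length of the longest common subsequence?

   ''  a  a  c  a  b  b
''  0  0  0  0  0  0  0
 a  0  1  1  1  1  1  1
 c  0  1  1  2  2  2  2
 b  0  1  1  2  2  3  3
 a  0  1  2  2  3  3  3
 c  0  1  2  3  3  3  3
 b  0  1  2  3  3  4  4
 a  0  1  2  3  4  4  4
 a  0  1  2  3  4  4  4

4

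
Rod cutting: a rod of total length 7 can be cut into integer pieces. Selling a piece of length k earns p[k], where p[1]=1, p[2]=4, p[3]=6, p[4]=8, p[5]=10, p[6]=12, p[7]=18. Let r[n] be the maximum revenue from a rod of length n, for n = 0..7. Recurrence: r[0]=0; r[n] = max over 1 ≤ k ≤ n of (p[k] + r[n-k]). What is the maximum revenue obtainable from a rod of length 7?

18

   n    0    1    2    3    4    5    6    7
r[n]    0    1    4    6    8   10   12   18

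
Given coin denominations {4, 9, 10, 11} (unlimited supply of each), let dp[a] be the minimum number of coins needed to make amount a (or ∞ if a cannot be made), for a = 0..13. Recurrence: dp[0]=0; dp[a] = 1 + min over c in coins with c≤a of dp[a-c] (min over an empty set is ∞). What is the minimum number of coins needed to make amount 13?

2

 a  0  1  2  3  4  5  6  7  8  9 10 11 12 13
dp  0  -  -  -  1  -  -  -  2  1  1  1  3  2
(- denotes ∞ / unreachable)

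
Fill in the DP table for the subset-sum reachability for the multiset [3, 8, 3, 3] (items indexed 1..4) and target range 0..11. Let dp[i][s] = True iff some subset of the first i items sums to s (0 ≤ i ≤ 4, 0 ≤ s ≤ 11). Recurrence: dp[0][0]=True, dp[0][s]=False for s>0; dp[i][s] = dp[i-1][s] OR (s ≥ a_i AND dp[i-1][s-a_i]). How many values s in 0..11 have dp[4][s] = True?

6

i\s   0   1   2   3   4   5   6   7   8   9  10  11
  0   T   F   F   F   F   F   F   F   F   F   F   F
  1   T   F   F   T   F   F   F   F   F   F   F   F
  2   T   F   F   T   F   F   F   F   T   F   F   T
  3   T   F   F   T   F   F   T   F   T   F   F   T
  4   T   F   F   T   F   F   T   F   T   T   F   T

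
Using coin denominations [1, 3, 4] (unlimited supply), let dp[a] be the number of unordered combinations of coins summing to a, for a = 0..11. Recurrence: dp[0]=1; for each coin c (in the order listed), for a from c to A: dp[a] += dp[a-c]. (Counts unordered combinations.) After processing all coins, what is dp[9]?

after  coin     0     1     2     3     4     5     6     7     8     9    10    11
          1     1     1     1     1     1     1     1     1     1     1     1     1
          3     1     1     1     2     2     2     3     3     3     4     4     4
          4     1     1     1     2     3     3     4     5     6     7     8     9

7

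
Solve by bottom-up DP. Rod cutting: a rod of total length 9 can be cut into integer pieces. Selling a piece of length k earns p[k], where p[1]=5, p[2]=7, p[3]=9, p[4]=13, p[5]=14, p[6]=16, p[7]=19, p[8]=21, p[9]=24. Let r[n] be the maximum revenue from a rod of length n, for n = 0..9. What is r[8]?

   n    0    1    2    3    4    5    6    7    8    9
r[n]    0    5   10   15   20   25   30   35   40   45

40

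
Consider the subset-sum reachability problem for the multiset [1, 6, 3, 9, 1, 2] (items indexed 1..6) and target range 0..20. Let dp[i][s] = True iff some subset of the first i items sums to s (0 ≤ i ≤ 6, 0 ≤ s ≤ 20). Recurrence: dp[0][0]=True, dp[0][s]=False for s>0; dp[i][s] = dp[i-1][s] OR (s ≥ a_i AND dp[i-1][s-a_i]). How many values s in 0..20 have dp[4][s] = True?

14

i\s   0   1   2   3   4   5   6   7   8   9  10  11  12  13  14  15  16  17  18  19  20
  0   T   F   F   F   F   F   F   F   F   F   F   F   F   F   F   F   F   F   F   F   F
  1   T   T   F   F   F   F   F   F   F   F   F   F   F   F   F   F   F   F   F   F   F
  2   T   T   F   F   F   F   T   T   F   F   F   F   F   F   F   F   F   F   F   F   F
  3   T   T   F   T   T   F   T   T   F   T   T   F   F   F   F   F   F   F   F   F   F
  4   T   T   F   T   T   F   T   T   F   T   T   F   T   T   F   T   T   F   T   T   F
  5   T   T   T   T   T   T   T   T   T   T   T   T   T   T   T   T   T   T   T   T   T
  6   T   T   T   T   T   T   T   T   T   T   T   T   T   T   T   T   T   T   T   T   T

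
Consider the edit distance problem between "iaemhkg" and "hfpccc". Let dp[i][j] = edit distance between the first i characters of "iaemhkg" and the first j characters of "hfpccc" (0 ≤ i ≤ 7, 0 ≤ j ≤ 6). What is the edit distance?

7

   ''  h  f  p  c  c  c
''  0  1  2  3  4  5  6
 i  1  1  2  3  4  5  6
 a  2  2  2  3  4  5  6
 e  3  3  3  3  4  5  6
 m  4  4  4  4  4  5  6
 h  5  4  5  5  5  5  6
 k  6  5  5  6  6  6  6
 g  7  6  6  6  7  7  7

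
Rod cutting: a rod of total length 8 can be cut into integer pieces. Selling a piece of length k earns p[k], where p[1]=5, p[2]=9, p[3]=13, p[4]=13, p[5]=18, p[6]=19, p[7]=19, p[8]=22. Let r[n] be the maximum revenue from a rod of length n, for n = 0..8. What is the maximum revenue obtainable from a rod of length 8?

40

   n    0    1    2    3    4    5    6    7    8
r[n]    0    5   10   15   20   25   30   35   40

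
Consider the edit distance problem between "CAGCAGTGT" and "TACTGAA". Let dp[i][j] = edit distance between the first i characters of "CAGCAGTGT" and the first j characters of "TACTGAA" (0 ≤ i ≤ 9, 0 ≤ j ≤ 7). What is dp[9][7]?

   ''  T  A  C  T  G  A  A
''  0  1  2  3  4  5  6  7
 C  1  1  2  2  3  4  5  6
 A  2  2  1  2  3  4  4  5
 G  3  3  2  2  3  3  4  5
 C  4  4  3  2  3  4  4  5
 A  5  5  4  3  3  4  4  4
 G  6  6  5  4  4  3  4  5
 T  7  6  6  5  4  4  4  5
 G  8  7  7  6  5  4  5  5
 T  9  8  8  7  6  5  5  6

6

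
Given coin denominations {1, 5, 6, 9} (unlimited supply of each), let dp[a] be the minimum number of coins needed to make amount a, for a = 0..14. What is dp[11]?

 a  0  1  2  3  4  5  6  7  8  9 10 11 12 13 14
dp  0  1  2  3  4  1  1  2  3  1  2  2  2  3  2

2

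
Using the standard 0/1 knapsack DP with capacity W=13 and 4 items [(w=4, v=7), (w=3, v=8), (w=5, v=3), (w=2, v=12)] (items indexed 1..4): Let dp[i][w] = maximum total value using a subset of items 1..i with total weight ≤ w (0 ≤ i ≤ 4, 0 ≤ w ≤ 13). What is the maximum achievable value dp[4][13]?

27

i\w   0   1   2   3   4   5   6   7   8   9  10  11  12  13
  0   0   0   0   0   0   0   0   0   0   0   0   0   0   0
  1   0   0   0   0   7   7   7   7   7   7   7   7   7   7
  2   0   0   0   8   8   8   8  15  15  15  15  15  15  15
  3   0   0   0   8   8   8   8  15  15  15  15  15  18  18
  4   0   0  12  12  12  20  20  20  20  27  27  27  27  27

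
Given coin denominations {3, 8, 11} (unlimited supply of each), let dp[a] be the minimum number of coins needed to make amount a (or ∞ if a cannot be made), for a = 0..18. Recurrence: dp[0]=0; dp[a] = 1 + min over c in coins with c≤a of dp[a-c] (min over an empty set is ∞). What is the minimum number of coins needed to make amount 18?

6

 a  0  1  2  3  4  5  6  7  8  9 10 11 12 13 14 15 16 17 18
dp  0  -  -  1  -  -  2  -  1  3  -  1  4  -  2  5  2  3  6
(- denotes ∞ / unreachable)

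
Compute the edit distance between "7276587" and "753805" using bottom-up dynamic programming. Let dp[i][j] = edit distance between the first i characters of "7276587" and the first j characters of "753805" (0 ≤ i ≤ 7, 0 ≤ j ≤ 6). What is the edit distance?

6

   ''  7  5  3  8  0  5
''  0  1  2  3  4  5  6
 7  1  0  1  2  3  4  5
 2  2  1  1  2  3  4  5
 7  3  2  2  2  3  4  5
 6  4  3  3  3  3  4  5
 5  5  4  3  4  4  4  4
 8  6  5  4  4  4  5  5
 7  7  6  5  5  5  5  6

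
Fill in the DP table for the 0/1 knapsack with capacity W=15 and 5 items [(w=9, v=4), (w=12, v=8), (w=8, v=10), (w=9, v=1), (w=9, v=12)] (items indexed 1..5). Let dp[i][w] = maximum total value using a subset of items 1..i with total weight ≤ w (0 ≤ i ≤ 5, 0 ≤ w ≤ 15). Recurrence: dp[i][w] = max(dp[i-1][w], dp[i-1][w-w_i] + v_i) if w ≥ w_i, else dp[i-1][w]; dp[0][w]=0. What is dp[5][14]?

i\w   0   1   2   3   4   5   6   7   8   9  10  11  12  13  14  15
  0   0   0   0   0   0   0   0   0   0   0   0   0   0   0   0   0
  1   0   0   0   0   0   0   0   0   0   4   4   4   4   4   4   4
  2   0   0   0   0   0   0   0   0   0   4   4   4   8   8   8   8
  3   0   0   0   0   0   0   0   0  10  10  10  10  10  10  10  10
  4   0   0   0   0   0   0   0   0  10  10  10  10  10  10  10  10
  5   0   0   0   0   0   0   0   0  10  12  12  12  12  12  12  12

12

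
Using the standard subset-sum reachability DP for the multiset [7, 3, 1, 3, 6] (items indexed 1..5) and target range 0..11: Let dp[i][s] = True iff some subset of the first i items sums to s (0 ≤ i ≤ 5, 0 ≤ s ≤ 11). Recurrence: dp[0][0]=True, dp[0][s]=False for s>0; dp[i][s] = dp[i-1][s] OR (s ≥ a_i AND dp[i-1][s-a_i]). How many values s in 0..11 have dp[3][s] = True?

8

i\s   0   1   2   3   4   5   6   7   8   9  10  11
  0   T   F   F   F   F   F   F   F   F   F   F   F
  1   T   F   F   F   F   F   F   T   F   F   F   F
  2   T   F   F   T   F   F   F   T   F   F   T   F
  3   T   T   F   T   T   F   F   T   T   F   T   T
  4   T   T   F   T   T   F   T   T   T   F   T   T
  5   T   T   F   T   T   F   T   T   T   T   T   T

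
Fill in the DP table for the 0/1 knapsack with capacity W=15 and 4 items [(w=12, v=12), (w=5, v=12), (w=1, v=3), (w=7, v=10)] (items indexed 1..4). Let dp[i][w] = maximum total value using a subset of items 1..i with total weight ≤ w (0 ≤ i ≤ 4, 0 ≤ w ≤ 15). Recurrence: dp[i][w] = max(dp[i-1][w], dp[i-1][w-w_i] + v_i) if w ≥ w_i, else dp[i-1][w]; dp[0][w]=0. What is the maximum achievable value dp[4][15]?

i\w   0   1   2   3   4   5   6   7   8   9  10  11  12  13  14  15
  0   0   0   0   0   0   0   0   0   0   0   0   0   0   0   0   0
  1   0   0   0   0   0   0   0   0   0   0   0   0  12  12  12  12
  2   0   0   0   0   0  12  12  12  12  12  12  12  12  12  12  12
  3   0   3   3   3   3  12  15  15  15  15  15  15  15  15  15  15
  4   0   3   3   3   3  12  15  15  15  15  15  15  22  25  25  25

25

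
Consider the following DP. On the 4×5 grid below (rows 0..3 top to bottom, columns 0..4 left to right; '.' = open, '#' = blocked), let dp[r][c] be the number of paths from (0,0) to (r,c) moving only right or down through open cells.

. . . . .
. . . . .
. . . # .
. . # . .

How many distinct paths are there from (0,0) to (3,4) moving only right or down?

5

r\c   0   1   2   3   4
  0   1   1   1   1   1
  1   1   2   3   4   5
  2   1   3   6   0   5
  3   1   4   0   0   5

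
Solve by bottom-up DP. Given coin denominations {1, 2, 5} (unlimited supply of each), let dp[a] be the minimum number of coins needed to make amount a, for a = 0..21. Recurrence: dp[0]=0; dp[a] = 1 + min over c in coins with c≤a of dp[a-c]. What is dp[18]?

 a  0  1  2  3  4  5  6  7  8  9 10 11 12 13 14 15 16 17 18 19 20 21
dp  0  1  1  2  2  1  2  2  3  3  2  3  3  4  4  3  4  4  5  5  4  5

5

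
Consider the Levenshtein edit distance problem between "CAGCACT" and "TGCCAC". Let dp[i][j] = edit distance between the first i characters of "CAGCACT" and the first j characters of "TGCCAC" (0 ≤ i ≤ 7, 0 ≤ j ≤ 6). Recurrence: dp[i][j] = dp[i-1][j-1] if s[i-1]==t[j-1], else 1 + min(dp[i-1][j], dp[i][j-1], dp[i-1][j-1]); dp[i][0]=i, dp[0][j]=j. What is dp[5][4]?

   ''  T  G  C  C  A  C
''  0  1  2  3  4  5  6
 C  1  1  2  2  3  4  5
 A  2  2  2  3  3  3  4
 G  3  3  2  3  4  4  4
 C  4  4  3  2  3  4  4
 A  5  5  4  3  3  3  4
 C  6  6  5  4  3  4  3
 T  7  6  6  5  4  4  4

3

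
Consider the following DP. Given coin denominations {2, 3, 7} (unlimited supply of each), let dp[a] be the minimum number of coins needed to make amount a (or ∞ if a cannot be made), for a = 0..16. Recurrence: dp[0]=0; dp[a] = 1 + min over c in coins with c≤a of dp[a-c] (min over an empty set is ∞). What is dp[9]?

2

 a  0  1  2  3  4  5  6  7  8  9 10 11 12 13 14 15 16
dp  0  -  1  1  2  2  2  1  3  2  2  3  3  3  2  4  3
(- denotes ∞ / unreachable)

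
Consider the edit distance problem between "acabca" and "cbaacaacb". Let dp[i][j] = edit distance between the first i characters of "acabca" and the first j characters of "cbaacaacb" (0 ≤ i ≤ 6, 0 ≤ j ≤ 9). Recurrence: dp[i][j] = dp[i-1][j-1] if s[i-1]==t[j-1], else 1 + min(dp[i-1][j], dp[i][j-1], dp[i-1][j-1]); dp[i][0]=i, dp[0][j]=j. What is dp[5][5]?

   ''  c  b  a  a  c  a  a  c  b
''  0  1  2  3  4  5  6  7  8  9
 a  1  1  2  2  3  4  5  6  7  8
 c  2  1  2  3  3  3  4  5  6  7
 a  3  2  2  2  3  4  3  4  5  6
 b  4  3  2  3  3  4  4  4  5  5
 c  5  4  3  3  4  3  4  5  4  5
 a  6  5  4  3  3  4  3  4  5  5

3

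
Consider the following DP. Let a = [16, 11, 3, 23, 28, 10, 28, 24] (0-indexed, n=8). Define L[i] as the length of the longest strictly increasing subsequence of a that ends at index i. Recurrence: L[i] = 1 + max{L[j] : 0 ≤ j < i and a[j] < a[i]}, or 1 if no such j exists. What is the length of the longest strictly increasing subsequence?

   i    0    1    2    3    4    5    6    7
a[i]   16   11    3   23   28   10   28   24
L[i]    1    1    1    2    3    2    3    3

3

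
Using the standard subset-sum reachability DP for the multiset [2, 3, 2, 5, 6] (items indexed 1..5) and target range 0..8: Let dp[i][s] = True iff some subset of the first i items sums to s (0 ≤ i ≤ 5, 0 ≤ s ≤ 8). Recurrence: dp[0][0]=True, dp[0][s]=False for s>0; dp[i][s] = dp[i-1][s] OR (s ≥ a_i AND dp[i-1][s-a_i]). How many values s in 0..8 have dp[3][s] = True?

6

i\s   0   1   2   3   4   5   6   7   8
  0   T   F   F   F   F   F   F   F   F
  1   T   F   T   F   F   F   F   F   F
  2   T   F   T   T   F   T   F   F   F
  3   T   F   T   T   T   T   F   T   F
  4   T   F   T   T   T   T   F   T   T
  5   T   F   T   T   T   T   T   T   T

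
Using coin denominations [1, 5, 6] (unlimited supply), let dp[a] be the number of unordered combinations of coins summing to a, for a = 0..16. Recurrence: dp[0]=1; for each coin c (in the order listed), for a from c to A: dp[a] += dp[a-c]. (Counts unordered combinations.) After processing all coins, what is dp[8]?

after  coin     0     1     2     3     4     5     6     7     8     9    10    11    12    13    14    15    16
          1     1     1     1     1     1     1     1     1     1     1     1     1     1     1     1     1     1
          5     1     1     1     1     1     2     2     2     2     2     3     3     3     3     3     4     4
          6     1     1     1     1     1     2     3     3     3     3     4     5     6     6     6     7     8

3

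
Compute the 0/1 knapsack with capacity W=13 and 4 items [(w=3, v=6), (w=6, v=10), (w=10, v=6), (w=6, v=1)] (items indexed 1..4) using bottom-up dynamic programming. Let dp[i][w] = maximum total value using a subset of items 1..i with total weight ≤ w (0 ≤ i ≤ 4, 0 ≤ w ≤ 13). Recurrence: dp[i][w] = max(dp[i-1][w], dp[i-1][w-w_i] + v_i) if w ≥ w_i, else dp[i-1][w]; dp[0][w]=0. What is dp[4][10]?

i\w   0   1   2   3   4   5   6   7   8   9  10  11  12  13
  0   0   0   0   0   0   0   0   0   0   0   0   0   0   0
  1   0   0   0   6   6   6   6   6   6   6   6   6   6   6
  2   0   0   0   6   6   6  10  10  10  16  16  16  16  16
  3   0   0   0   6   6   6  10  10  10  16  16  16  16  16
  4   0   0   0   6   6   6  10  10  10  16  16  16  16  16

16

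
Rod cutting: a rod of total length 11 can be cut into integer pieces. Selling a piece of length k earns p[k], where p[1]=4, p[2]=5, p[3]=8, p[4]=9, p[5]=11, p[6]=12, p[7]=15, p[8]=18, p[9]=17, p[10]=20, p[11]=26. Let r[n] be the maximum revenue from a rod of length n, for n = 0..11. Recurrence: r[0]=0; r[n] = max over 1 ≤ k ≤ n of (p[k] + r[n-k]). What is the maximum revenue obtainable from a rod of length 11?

44

   n    0    1    2    3    4    5    6    7    8    9   10   11
r[n]    0    4    8   12   16   20   24   28   32   36   40   44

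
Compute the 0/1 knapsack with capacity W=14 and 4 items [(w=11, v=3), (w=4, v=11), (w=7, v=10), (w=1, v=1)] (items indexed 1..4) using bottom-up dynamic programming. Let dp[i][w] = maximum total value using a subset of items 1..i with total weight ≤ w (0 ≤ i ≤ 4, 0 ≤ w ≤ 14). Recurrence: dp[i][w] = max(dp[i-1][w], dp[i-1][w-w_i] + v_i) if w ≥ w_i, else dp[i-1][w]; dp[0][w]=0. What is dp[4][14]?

i\w   0   1   2   3   4   5   6   7   8   9  10  11  12  13  14
  0   0   0   0   0   0   0   0   0   0   0   0   0   0   0   0
  1   0   0   0   0   0   0   0   0   0   0   0   3   3   3   3
  2   0   0   0   0  11  11  11  11  11  11  11  11  11  11  11
  3   0   0   0   0  11  11  11  11  11  11  11  21  21  21  21
  4   0   1   1   1  11  12  12  12  12  12  12  21  22  22  22

22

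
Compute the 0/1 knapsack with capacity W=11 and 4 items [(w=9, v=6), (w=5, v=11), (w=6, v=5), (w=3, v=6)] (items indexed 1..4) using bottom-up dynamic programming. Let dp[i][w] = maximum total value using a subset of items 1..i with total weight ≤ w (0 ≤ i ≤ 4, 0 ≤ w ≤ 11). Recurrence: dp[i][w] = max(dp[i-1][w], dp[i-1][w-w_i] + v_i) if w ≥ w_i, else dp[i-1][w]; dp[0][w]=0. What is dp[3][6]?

i\w   0   1   2   3   4   5   6   7   8   9  10  11
  0   0   0   0   0   0   0   0   0   0   0   0   0
  1   0   0   0   0   0   0   0   0   0   6   6   6
  2   0   0   0   0   0  11  11  11  11  11  11  11
  3   0   0   0   0   0  11  11  11  11  11  11  16
  4   0   0   0   6   6  11  11  11  17  17  17  17

11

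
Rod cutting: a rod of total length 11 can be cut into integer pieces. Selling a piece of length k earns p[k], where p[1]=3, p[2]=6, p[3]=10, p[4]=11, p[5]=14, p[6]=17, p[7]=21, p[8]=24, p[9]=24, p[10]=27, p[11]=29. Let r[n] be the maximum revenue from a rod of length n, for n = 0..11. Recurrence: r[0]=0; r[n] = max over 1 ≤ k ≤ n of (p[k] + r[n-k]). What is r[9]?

   n    0    1    2    3    4    5    6    7    8    9   10   11
r[n]    0    3    6   10   13   16   20   23   26   30   33   36

30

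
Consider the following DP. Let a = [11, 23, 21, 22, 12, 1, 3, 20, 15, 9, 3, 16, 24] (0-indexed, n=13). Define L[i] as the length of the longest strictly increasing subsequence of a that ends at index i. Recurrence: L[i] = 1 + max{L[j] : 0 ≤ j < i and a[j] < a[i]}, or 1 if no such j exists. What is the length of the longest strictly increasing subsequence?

   i    0    1    2    3    4    5    6    7    8    9   10   11   12
a[i]   11   23   21   22   12    1    3   20   15    9    3   16   24
L[i]    1    2    2    3    2    1    2    3    3    3    2    4    5

5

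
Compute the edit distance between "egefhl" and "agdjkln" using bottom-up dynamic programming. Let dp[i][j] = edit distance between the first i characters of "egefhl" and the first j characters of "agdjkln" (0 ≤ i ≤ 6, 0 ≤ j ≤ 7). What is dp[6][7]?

5

   ''  a  g  d  j  k  l  n
''  0  1  2  3  4  5  6  7
 e  1  1  2  3  4  5  6  7
 g  2  2  1  2  3  4  5  6
 e  3  3  2  2  3  4  5  6
 f  4  4  3  3  3  4  5  6
 h  5  5  4  4  4  4  5  6
 l  6  6  5  5  5  5  4  5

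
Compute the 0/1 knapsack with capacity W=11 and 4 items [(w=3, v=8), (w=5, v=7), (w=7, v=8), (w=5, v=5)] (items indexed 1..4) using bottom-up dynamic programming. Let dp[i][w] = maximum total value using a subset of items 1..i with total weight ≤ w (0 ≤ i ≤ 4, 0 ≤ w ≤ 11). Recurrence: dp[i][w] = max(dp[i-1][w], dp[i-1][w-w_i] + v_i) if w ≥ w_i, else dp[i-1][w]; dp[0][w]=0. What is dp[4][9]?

15

i\w   0   1   2   3   4   5   6   7   8   9  10  11
  0   0   0   0   0   0   0   0   0   0   0   0   0
  1   0   0   0   8   8   8   8   8   8   8   8   8
  2   0   0   0   8   8   8   8   8  15  15  15  15
  3   0   0   0   8   8   8   8   8  15  15  16  16
  4   0   0   0   8   8   8   8   8  15  15  16  16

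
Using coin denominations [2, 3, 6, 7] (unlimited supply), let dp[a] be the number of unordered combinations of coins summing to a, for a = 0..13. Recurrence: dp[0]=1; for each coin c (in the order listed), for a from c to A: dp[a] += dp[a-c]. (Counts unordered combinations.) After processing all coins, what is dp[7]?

2

after  coin     0     1     2     3     4     5     6     7     8     9    10    11    12    13
          2     1     0     1     0     1     0     1     0     1     0     1     0     1     0
          3     1     0     1     1     1     1     2     1     2     2     2     2     3     2
          6     1     0     1     1     1     1     3     1     3     3     3     3     6     3
          7     1     0     1     1     1     1     3     2     3     4     4     4     7     6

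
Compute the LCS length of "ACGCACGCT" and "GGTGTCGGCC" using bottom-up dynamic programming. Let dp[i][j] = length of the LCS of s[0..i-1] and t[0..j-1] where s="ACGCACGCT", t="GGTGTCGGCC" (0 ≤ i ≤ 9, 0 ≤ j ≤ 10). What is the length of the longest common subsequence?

4

   ''  G  G  T  G  T  C  G  G  C  C
''  0  0  0  0  0  0  0  0  0  0  0
 A  0  0  0  0  0  0  0  0  0  0  0
 C  0  0  0  0  0  0  1  1  1  1  1
 G  0  1  1  1  1  1  1  2  2  2  2
 C  0  1  1  1  1  1  2  2  2  3  3
 A  0  1  1  1  1  1  2  2  2  3  3
 C  0  1  1  1  1  1  2  2  2  3  4
 G  0  1  2  2  2  2  2  3  3  3  4
 C  0  1  2  2  2  2  3  3  3  4  4
 T  0  1  2  3  3  3  3  3  3  4  4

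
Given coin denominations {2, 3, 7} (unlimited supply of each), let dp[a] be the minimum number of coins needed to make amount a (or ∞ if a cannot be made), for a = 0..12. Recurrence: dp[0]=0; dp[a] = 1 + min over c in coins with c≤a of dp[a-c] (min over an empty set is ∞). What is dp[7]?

1

 a  0  1  2  3  4  5  6  7  8  9 10 11 12
dp  0  -  1  1  2  2  2  1  3  2  2  3  3
(- denotes ∞ / unreachable)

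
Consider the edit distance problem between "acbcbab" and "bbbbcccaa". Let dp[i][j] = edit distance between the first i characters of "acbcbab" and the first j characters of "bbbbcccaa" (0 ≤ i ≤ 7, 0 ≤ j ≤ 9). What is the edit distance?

   ''  b  b  b  b  c  c  c  a  a
''  0  1  2  3  4  5  6  7  8  9
 a  1  1  2  3  4  5  6  7  7  8
 c  2  2  2  3  4  4  5  6  7  8
 b  3  2  2  2  3  4  5  6  7  8
 c  4  3  3  3  3  3  4  5  6  7
 b  5  4  3  3  3  4  4  5  6  7
 a  6  5  4  4  4  4  5  5  5  6
 b  7  6  5  4  4  5  5  6  6  6

6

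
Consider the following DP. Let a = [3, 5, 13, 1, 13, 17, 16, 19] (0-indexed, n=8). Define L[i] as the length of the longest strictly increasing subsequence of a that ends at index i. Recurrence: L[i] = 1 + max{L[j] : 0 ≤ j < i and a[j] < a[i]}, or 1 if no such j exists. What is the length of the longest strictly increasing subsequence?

   i    0    1    2    3    4    5    6    7
a[i]    3    5   13    1   13   17   16   19
L[i]    1    2    3    1    3    4    4    5

5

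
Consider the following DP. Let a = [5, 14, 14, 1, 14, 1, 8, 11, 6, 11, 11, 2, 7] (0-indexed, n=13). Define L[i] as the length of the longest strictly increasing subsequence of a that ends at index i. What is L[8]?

   i    0    1    2    3    4    5    6    7    8    9   10   11   12
a[i]    5   14   14    1   14    1    8   11    6   11   11    2    7
L[i]    1    2    2    1    2    1    2    3    2    3    3    2    3

2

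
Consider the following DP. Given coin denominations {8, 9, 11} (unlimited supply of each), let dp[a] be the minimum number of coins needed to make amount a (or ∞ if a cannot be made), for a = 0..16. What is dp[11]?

 a  0  1  2  3  4  5  6  7  8  9 10 11 12 13 14 15 16
dp  0  -  -  -  -  -  -  -  1  1  -  1  -  -  -  -  2
(- denotes ∞ / unreachable)

1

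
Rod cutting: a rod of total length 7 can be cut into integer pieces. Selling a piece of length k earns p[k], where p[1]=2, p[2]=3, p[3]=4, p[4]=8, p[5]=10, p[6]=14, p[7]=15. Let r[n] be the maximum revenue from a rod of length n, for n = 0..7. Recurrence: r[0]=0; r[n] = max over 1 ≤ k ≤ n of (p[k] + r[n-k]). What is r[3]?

   n    0    1    2    3    4    5    6    7
r[n]    0    2    4    6    8   10   14   16

6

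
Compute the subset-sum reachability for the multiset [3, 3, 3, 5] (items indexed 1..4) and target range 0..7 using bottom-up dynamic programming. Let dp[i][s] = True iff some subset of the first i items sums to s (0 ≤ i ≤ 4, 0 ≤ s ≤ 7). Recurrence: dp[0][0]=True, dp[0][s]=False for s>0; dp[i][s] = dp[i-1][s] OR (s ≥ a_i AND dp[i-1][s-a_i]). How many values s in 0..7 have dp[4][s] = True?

i\s   0   1   2   3   4   5   6   7
  0   T   F   F   F   F   F   F   F
  1   T   F   F   T   F   F   F   F
  2   T   F   F   T   F   F   T   F
  3   T   F   F   T   F   F   T   F
  4   T   F   F   T   F   T   T   F

4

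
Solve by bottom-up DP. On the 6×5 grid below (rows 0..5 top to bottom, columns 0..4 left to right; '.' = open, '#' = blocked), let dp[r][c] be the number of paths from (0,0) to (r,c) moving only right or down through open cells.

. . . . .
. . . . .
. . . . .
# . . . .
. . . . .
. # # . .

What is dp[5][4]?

r\c   0   1   2   3   4
  0   1   1   1   1   1
  1   1   2   3   4   5
  2   1   3   6  10  15
  3   0   3   9  19  34
  4   0   3  12  31  65
  5   0   0   0  31  96

96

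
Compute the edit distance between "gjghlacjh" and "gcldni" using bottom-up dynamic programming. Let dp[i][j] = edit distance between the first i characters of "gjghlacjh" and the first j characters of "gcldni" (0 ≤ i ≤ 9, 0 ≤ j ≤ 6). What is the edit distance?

   ''  g  c  l  d  n  i
''  0  1  2  3  4  5  6
 g  1  0  1  2  3  4  5
 j  2  1  1  2  3  4  5
 g  3  2  2  2  3  4  5
 h  4  3  3  3  3  4  5
 l  5  4  4  3  4  4  5
 a  6  5  5  4  4  5  5
 c  7  6  5  5  5  5  6
 j  8  7  6  6  6  6  6
 h  9  8  7  7  7  7  7

7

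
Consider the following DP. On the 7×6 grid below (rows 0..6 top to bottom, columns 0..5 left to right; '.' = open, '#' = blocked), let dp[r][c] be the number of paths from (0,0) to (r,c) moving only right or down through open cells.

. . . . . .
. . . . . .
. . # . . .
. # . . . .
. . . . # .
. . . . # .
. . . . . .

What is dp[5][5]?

r\c   0   1   2   3   4   5
  0   1   1   1   1   1   1
  1   1   2   3   4   5   6
  2   1   3   0   4   9  15
  3   1   0   0   4  13  28
  4   1   1   1   5   0  28
  5   1   2   3   8   0  28
  6   1   3   6  14  14  42

28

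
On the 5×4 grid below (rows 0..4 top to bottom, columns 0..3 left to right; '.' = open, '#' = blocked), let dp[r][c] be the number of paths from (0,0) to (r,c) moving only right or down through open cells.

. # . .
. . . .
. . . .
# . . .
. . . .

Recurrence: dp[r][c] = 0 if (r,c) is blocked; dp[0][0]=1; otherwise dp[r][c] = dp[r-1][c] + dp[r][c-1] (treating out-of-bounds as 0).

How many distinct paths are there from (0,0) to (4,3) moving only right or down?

16

r\c   0   1   2   3
  0   1   0   0   0
  1   1   1   1   1
  2   1   2   3   4
  3   0   2   5   9
  4   0   2   7  16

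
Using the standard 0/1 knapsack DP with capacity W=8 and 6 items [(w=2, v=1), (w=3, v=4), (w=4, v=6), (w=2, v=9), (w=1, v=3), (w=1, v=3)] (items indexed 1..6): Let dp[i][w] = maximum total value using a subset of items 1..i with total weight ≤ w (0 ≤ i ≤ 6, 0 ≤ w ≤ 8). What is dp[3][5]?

i\w   0   1   2   3   4   5   6   7   8
  0   0   0   0   0   0   0   0   0   0
  1   0   0   1   1   1   1   1   1   1
  2   0   0   1   4   4   5   5   5   5
  3   0   0   1   4   6   6   7  10  10
  4   0   0   9   9  10  13  15  15  16
  5   0   3   9  12  12  13  16  18  18
  6   0   3   9  12  15  15  16  19  21

6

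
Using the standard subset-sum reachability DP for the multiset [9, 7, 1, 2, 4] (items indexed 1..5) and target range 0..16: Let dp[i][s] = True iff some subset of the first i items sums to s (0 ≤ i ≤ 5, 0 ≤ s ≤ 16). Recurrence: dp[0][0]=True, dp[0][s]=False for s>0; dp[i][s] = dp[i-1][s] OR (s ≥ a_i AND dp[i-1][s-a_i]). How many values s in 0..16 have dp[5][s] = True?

17

i\s   0   1   2   3   4   5   6   7   8   9  10  11  12  13  14  15  16
  0   T   F   F   F   F   F   F   F   F   F   F   F   F   F   F   F   F
  1   T   F   F   F   F   F   F   F   F   T   F   F   F   F   F   F   F
  2   T   F   F   F   F   F   F   T   F   T   F   F   F   F   F   F   T
  3   T   T   F   F   F   F   F   T   T   T   T   F   F   F   F   F   T
  4   T   T   T   T   F   F   F   T   T   T   T   T   T   F   F   F   T
  5   T   T   T   T   T   T   T   T   T   T   T   T   T   T   T   T   T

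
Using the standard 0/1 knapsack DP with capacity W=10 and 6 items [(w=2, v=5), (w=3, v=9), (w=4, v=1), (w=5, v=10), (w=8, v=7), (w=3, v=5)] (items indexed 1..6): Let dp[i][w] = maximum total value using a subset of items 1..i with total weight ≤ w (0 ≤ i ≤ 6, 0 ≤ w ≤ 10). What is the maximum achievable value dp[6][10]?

24

i\w   0   1   2   3   4   5   6   7   8   9  10
  0   0   0   0   0   0   0   0   0   0   0   0
  1   0   0   5   5   5   5   5   5   5   5   5
  2   0   0   5   9   9  14  14  14  14  14  14
  3   0   0   5   9   9  14  14  14  14  15  15
  4   0   0   5   9   9  14  14  15  19  19  24
  5   0   0   5   9   9  14  14  15  19  19  24
  6   0   0   5   9   9  14  14  15  19  19  24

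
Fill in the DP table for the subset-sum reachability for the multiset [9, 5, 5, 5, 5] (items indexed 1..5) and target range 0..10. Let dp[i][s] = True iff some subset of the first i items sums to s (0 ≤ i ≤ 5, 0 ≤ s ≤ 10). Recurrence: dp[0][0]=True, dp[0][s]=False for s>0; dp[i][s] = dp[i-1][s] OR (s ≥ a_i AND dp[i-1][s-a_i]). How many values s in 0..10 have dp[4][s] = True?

i\s   0   1   2   3   4   5   6   7   8   9  10
  0   T   F   F   F   F   F   F   F   F   F   F
  1   T   F   F   F   F   F   F   F   F   T   F
  2   T   F   F   F   F   T   F   F   F   T   F
  3   T   F   F   F   F   T   F   F   F   T   T
  4   T   F   F   F   F   T   F   F   F   T   T
  5   T   F   F   F   F   T   F   F   F   T   T

4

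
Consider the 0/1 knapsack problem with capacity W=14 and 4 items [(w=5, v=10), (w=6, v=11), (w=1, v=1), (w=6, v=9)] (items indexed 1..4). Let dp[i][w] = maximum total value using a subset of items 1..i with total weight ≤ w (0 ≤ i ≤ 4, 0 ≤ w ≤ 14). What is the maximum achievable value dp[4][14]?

22

i\w   0   1   2   3   4   5   6   7   8   9  10  11  12  13  14
  0   0   0   0   0   0   0   0   0   0   0   0   0   0   0   0
  1   0   0   0   0   0  10  10  10  10  10  10  10  10  10  10
  2   0   0   0   0   0  10  11  11  11  11  11  21  21  21  21
  3   0   1   1   1   1  10  11  12  12  12  12  21  22  22  22
  4   0   1   1   1   1  10  11  12  12  12  12  21  22  22  22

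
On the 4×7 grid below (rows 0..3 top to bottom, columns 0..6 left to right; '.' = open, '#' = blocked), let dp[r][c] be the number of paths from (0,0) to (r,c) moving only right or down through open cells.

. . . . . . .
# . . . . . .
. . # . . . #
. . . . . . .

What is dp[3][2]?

r\c   0   1   2   3   4   5   6
  0   1   1   1   1   1   1   1
  1   0   1   2   3   4   5   6
  2   0   1   0   3   7  12   0
  3   0   1   1   4  11  23  23

1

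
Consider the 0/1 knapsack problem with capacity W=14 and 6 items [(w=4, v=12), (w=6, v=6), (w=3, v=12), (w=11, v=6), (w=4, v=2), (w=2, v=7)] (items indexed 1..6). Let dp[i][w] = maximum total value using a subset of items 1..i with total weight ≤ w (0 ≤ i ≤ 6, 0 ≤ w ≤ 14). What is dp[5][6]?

i\w   0   1   2   3   4   5   6   7   8   9  10  11  12  13  14
  0   0   0   0   0   0   0   0   0   0   0   0   0   0   0   0
  1   0   0   0   0  12  12  12  12  12  12  12  12  12  12  12
  2   0   0   0   0  12  12  12  12  12  12  18  18  18  18  18
  3   0   0   0  12  12  12  12  24  24  24  24  24  24  30  30
  4   0   0   0  12  12  12  12  24  24  24  24  24  24  30  30
  5   0   0   0  12  12  12  12  24  24  24  24  26  26  30  30
  6   0   0   7  12  12  19  19  24  24  31  31  31  31  33  33

12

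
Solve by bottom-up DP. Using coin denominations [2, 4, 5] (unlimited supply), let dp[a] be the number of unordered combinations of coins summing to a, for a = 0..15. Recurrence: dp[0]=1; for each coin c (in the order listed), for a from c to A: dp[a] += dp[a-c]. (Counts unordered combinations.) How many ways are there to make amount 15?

after  coin     0     1     2     3     4     5     6     7     8     9    10    11    12    13    14    15
          2     1     0     1     0     1     0     1     0     1     0     1     0     1     0     1     0
          4     1     0     1     0     2     0     2     0     3     0     3     0     4     0     4     0
          5     1     0     1     0     2     1     2     1     3     2     4     2     5     3     6     4

4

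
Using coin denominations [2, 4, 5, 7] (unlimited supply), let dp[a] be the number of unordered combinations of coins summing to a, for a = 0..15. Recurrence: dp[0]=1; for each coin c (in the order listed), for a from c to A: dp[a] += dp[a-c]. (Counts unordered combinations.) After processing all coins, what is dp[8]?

after  coin     0     1     2     3     4     5     6     7     8     9    10    11    12    13    14    15
          2     1     0     1     0     1     0     1     0     1     0     1     0     1     0     1     0
          4     1     0     1     0     2     0     2     0     3     0     3     0     4     0     4     0
          5     1     0     1     0     2     1     2     1     3     2     4     2     5     3     6     4
          7     1     0     1     0     2     1     2     2     3     3     4     4     6     5     8     7

3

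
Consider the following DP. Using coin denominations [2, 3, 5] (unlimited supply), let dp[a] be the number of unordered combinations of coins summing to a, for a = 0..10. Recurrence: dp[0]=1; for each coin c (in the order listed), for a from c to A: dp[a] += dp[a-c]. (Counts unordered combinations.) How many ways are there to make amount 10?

after  coin     0     1     2     3     4     5     6     7     8     9    10
          2     1     0     1     0     1     0     1     0     1     0     1
          3     1     0     1     1     1     1     2     1     2     2     2
          5     1     0     1     1     1     2     2     2     3     3     4

4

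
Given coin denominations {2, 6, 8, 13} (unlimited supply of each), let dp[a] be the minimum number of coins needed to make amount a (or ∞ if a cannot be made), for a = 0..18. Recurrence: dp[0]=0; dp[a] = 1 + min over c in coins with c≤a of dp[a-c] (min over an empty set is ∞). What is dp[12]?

2

 a  0  1  2  3  4  5  6  7  8  9 10 11 12 13 14 15 16 17 18
dp  0  -  1  -  2  -  1  -  1  -  2  -  2  1  2  2  2  3  3
(- denotes ∞ / unreachable)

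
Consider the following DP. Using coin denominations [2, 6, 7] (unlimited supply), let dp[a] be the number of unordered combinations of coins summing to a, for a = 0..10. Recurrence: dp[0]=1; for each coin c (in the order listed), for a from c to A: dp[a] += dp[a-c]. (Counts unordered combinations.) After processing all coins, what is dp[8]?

after  coin     0     1     2     3     4     5     6     7     8     9    10
          2     1     0     1     0     1     0     1     0     1     0     1
          6     1     0     1     0     1     0     2     0     2     0     2
          7     1     0     1     0     1     0     2     1     2     1     2

2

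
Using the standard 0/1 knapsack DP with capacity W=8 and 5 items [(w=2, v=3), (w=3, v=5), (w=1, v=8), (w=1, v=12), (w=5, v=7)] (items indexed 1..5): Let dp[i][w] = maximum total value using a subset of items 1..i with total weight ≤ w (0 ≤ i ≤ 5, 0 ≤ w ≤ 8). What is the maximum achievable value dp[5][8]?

i\w   0   1   2   3   4   5   6   7   8
  0   0   0   0   0   0   0   0   0   0
  1   0   0   3   3   3   3   3   3   3
  2   0   0   3   5   5   8   8   8   8
  3   0   8   8  11  13  13  16  16  16
  4   0  12  20  20  23  25  25  28  28
  5   0  12  20  20  23  25  25  28  28

28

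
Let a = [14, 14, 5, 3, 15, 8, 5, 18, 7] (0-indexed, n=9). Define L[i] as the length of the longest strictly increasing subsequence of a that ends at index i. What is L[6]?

   i    0    1    2    3    4    5    6    7    8
a[i]   14   14    5    3   15    8    5   18    7
L[i]    1    1    1    1    2    2    2    3    3

2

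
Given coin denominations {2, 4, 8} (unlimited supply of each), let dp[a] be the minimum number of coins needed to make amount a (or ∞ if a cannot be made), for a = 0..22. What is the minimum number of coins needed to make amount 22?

 a  0  1  2  3  4  5  6  7  8  9 10 11 12 13 14 15 16 17 18 19 20 21 22
dp  0  -  1  -  1  -  2  -  1  -  2  -  2  -  3  -  2  -  3  -  3  -  4
(- denotes ∞ / unreachable)

4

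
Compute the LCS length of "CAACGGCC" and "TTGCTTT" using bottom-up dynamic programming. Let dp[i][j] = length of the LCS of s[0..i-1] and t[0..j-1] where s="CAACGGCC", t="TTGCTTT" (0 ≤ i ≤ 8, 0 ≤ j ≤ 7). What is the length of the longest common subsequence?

   ''  T  T  G  C  T  T  T
''  0  0  0  0  0  0  0  0
 C  0  0  0  0  1  1  1  1
 A  0  0  0  0  1  1  1  1
 A  0  0  0  0  1  1  1  1
 C  0  0  0  0  1  1  1  1
 G  0  0  0  1  1  1  1  1
 G  0  0  0  1  1  1  1  1
 C  0  0  0  1  2  2  2  2
 C  0  0  0  1  2  2  2  2

2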